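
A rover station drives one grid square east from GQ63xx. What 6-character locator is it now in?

GQ73ax

Longitude subsquare x = 23; +1 → 24, wraps to 0 = a, carry into square.
Longitude square 6; +1 → 7.
The latitude characters are unchanged.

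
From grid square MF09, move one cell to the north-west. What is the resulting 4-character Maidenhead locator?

LG90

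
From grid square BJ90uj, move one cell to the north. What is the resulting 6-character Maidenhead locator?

BJ90uk

Latitude subsquare j = 9; +1 → 10 = k.
The longitude characters are unchanged.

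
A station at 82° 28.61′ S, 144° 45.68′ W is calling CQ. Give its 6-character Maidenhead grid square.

Add 180° to longitude and 90° to latitude: 35.2387, 7.5232.
Field: 35.2387/20 → 1 → B, 7.5232/10 → 0 → A; chars BA.
Square: 15.2387/2 → 7, 7.5232/1 → 7; chars 77.
Subsquare: 1.2387/0.0833333 → 14 → o, 0.5232/0.0416667 → 12 → m; chars om.

BA77om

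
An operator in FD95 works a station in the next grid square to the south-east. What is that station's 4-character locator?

GD04

Longitude square 9; +1 → 10, wraps to 0, carry into field.
Longitude field F = 5; +1 → 6 = G.
Latitude square 5; −1 → 4.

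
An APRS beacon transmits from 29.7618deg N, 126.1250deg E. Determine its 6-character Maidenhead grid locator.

Add 180° to longitude and 90° to latitude: 306.1250, 119.7618.
Field (20°×10°, letters A–R): lon ⌊306.1250/20⌋ = 15 → P; lat ⌊119.7618/10⌋ = 11 → L.
Square (2°×1°, digits 0–9): lon ⌊6.1250/2⌋ = 3; lat ⌊9.7618/1⌋ = 9.
Subsquare (5′×2.5′, letters a–x): lon ⌊0.1250/0.0833333⌋ = 1 → b; lat ⌊0.7618/0.0416667⌋ = 18 → s.

PL39bs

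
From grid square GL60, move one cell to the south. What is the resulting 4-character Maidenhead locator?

GK69

Latitude square 0; −1 → -1, wraps to 9, carry into field.
Latitude field L = 11; −1 → 10 = K.
The longitude characters are unchanged.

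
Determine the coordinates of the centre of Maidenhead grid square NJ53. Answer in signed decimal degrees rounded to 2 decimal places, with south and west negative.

3.50, 91.00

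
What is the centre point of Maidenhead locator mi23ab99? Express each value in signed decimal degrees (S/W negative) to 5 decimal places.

-6.91875, 64.07917

Field M=12, I=8: +12·20° lon, +8·10° lat → SW at lon 60°, lat -10°.
Square 2, 3: +2·2° lon, +3·1° lat → SW at lon 64°, lat -7°.
Subsquare a=0, b=1: +0·0.0833333° lon, +1·0.0416667° lat → SW at lon 64°, lat -6.95833°.
Extended square 9, 9: +9·0.00833333° lon, +9·0.00416667° lat → SW at lon 64.075°, lat -6.92083°.
Cell spans 0.00833333° lon × 0.00416667° lat. Centre is SW corner plus half of each.
latitude -6.91875, longitude 64.07917.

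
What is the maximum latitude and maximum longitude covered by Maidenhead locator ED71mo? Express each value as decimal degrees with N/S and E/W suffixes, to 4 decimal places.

58.3750° S, 84.9167° W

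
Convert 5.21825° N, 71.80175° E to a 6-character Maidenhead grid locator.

Offset from 180°W / 90°S: lon 251.8017°, lat 95.2182°.
Field: 251.8017/20 → 12 → M, 95.2182/10 → 9 → J; chars MJ.
Square: 11.8017/2 → 5, 5.2182/1 → 5; chars 55.
Subsquare: 1.8017/0.0833333 → 21 → v, 0.2182/0.0416667 → 5 → f; chars vf.

MJ55vf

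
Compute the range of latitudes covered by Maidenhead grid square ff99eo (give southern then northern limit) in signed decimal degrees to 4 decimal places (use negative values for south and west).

Field F=5, F=5: +5·20° lon, +5·10° lat → SW at lon -80°, lat -40°.
Square 9, 9: +9·2° lon, +9·1° lat → SW at lon -62°, lat -31°.
Subsquare e=4, o=14: +4·0.0833333° lon, +14·0.0416667° lat → SW at lon -61.6667°, lat -30.4167°.
Cell spans 0.0833333° lon × 0.0416667° lat.
south -30.4167, north -30.3750.

-30.4167, -30.3750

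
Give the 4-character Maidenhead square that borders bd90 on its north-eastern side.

Longitude square 9; +1 → 10, wraps to 0, carry into field.
Longitude field B = 1; +1 → 2 = C.
Latitude square 0; +1 → 1.

CD01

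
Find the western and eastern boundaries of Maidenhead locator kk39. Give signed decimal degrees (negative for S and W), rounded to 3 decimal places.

Field K=10, K=10: +10·20° lon, +10·10° lat → SW at lon 20°, lat 10°.
Square 3, 9: +3·2° lon, +9·1° lat → SW at lon 26°, lat 19°.
Cell spans 2° lon × 1° lat.
west 26.000, east 28.000.

26.000, 28.000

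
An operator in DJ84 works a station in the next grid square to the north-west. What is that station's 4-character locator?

DJ75

Longitude square 8; −1 → 7.
Latitude square 4; +1 → 5.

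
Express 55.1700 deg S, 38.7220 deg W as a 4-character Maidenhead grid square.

HD04

Offset from 180°W / 90°S: lon 141.28°, lat 34.83°.
Field: 141.28/20 → 7 → H, 34.83/10 → 3 → D; chars HD.
Square: 1.28/2 → 0, 4.83/1 → 4; chars 04.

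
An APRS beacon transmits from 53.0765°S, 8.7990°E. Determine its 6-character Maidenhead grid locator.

JD46jw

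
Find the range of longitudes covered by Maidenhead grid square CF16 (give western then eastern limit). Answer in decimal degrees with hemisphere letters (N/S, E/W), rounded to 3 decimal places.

138.000° W, 136.000° W

Field C=2, F=5: +2·20° lon, +5·10° lat → SW at lon -140°, lat -40°.
Square 1, 6: +1·2° lon, +6·1° lat → SW at lon -138°, lat -34°.
Cell spans 2° lon × 1° lat.
west 138.000° W, east 136.000° W.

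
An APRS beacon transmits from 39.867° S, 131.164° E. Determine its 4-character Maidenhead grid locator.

PF50

Offset from 180°W / 90°S: lon 311.16°, lat 50.13°.
Field: lon ⌊311.16/20⌋ = 15 → P; lat ⌊50.13/10⌋ = 5 → F.
Square: lon ⌊11.16/2⌋ = 5; lat ⌊0.13/1⌋ = 0.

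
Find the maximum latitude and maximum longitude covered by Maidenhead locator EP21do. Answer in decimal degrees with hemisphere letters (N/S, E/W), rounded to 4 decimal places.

61.6250° N, 95.6667° W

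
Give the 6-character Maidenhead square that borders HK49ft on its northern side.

HK49fu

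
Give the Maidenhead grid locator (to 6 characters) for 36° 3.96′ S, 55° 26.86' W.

GF23gw

Add 180° to longitude and 90° to latitude: 124.5523, 53.9340.
Field: 124.5523/20 → 6 → G, 53.9340/10 → 5 → F; chars GF.
Square: 4.5523/2 → 2, 3.9340/1 → 3; chars 23.
Subsquare: 0.5523/0.0833333 → 6 → g, 0.9340/0.0416667 → 22 → w; chars gw.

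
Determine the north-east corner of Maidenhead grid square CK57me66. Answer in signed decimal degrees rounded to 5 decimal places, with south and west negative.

Field C=2, K=10: +2·20° lon, +10·10° lat → SW at lon -140°, lat 10°.
Square 5, 7: +5·2° lon, +7·1° lat → SW at lon -130°, lat 17°.
Subsquare m=12, e=4: +12·0.0833333° lon, +4·0.0416667° lat → SW at lon -129°, lat 17.1667°.
Extended square 6, 6: +6·0.00833333° lon, +6·0.00416667° lat → SW at lon -128.95°, lat 17.1917°.
Cell spans 0.00833333° lon × 0.00416667° lat. NE corner is SW corner plus one full cell.
latitude 17.19583, longitude -128.94167.

17.19583, -128.94167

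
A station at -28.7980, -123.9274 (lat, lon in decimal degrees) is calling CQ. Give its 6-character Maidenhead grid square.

CG81ae

Add 180° to longitude and 90° to latitude: 56.0726, 61.2020.
Field: lon ⌊56.0726/20⌋ = 2 → C; lat ⌊61.2020/10⌋ = 6 → G.
Square: lon ⌊16.0726/2⌋ = 8; lat ⌊1.2020/1⌋ = 1.
Subsquare: lon ⌊0.0726/0.0833333⌋ = 0 → a; lat ⌊0.2020/0.0416667⌋ = 4 → e.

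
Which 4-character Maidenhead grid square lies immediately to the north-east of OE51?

Longitude square 5; +1 → 6.
Latitude square 1; +1 → 2.

OE62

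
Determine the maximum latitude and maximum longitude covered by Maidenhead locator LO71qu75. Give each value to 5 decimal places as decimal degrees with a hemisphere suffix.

Field L=11, O=14: +11·20° lon, +14·10° lat → SW at lon 40°, lat 50°.
Square 7, 1: +7·2° lon, +1·1° lat → SW at lon 54°, lat 51°.
Subsquare q=16, u=20: +16·0.0833333° lon, +20·0.0416667° lat → SW at lon 55.3333°, lat 51.8333°.
Extended square 7, 5: +7·0.00833333° lon, +5·0.00416667° lat → SW at lon 55.3917°, lat 51.8542°.
Cell spans 0.00833333° lon × 0.00416667° lat. NE corner is SW corner plus one full cell.
latitude 51.85833° N, longitude 55.40000° E.

51.85833° N, 55.40000° E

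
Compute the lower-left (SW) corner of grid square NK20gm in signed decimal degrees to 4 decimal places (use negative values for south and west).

Field N=13, K=10: +13·20° lon, +10·10° lat → SW at lon 80°, lat 10°.
Square 2, 0: +2·2° lon, +0·1° lat → SW at lon 84°, lat 10°.
Subsquare g=6, m=12: +6·0.0833333° lon, +12·0.0416667° lat → SW at lon 84.5°, lat 10.5°.
latitude 10.5000, longitude 84.5000.

10.5000, 84.5000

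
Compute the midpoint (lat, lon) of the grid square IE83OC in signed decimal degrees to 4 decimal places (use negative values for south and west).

-46.8958, -2.7917

Field I=8, E=4: +8·20° lon, +4·10° lat → SW at lon -20°, lat -50°.
Square 8, 3: +8·2° lon, +3·1° lat → SW at lon -4°, lat -47°.
Subsquare o=14, c=2: +14·0.0833333° lon, +2·0.0416667° lat → SW at lon -2.83333°, lat -46.9167°.
Cell spans 0.0833333° lon × 0.0416667° lat. Centre is SW corner plus half of each.
latitude -46.8958, longitude -2.7917.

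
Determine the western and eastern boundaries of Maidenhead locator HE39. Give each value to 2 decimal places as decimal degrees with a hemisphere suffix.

34.00° W, 32.00° W

Field H=7, E=4: +7·20° lon, +4·10° lat → SW at lon -40°, lat -50°.
Square 3, 9: +3·2° lon, +9·1° lat → SW at lon -34°, lat -41°.
Cell spans 2° lon × 1° lat.
west 34.00° W, east 32.00° W.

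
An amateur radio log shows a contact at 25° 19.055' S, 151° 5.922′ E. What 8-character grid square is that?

QG54nq13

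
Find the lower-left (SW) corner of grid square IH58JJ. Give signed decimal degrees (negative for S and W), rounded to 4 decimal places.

-11.6250, -9.2500

Field I=8, H=7: +8·20° lon, +7·10° lat → SW at lon -20°, lat -20°.
Square 5, 8: +5·2° lon, +8·1° lat → SW at lon -10°, lat -12°.
Subsquare j=9, j=9: +9·0.0833333° lon, +9·0.0416667° lat → SW at lon -9.25°, lat -11.625°.
latitude -11.6250, longitude -9.2500.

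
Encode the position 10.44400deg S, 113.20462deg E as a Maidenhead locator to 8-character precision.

OH69on43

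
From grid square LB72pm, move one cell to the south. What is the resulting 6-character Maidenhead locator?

Latitude subsquare m = 12; −1 → 11 = l.
The longitude characters are unchanged.

LB72pl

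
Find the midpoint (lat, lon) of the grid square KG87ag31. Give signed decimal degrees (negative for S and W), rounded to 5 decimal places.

-22.74375, 36.02917

Field K=10, G=6: +10·20° lon, +6·10° lat → SW at lon 20°, lat -30°.
Square 8, 7: +8·2° lon, +7·1° lat → SW at lon 36°, lat -23°.
Subsquare a=0, g=6: +0·0.0833333° lon, +6·0.0416667° lat → SW at lon 36°, lat -22.75°.
Extended square 3, 1: +3·0.00833333° lon, +1·0.00416667° lat → SW at lon 36.025°, lat -22.7458°.
Cell spans 0.00833333° lon × 0.00416667° lat. Centre is SW corner plus half of each.
latitude -22.74375, longitude 36.02917.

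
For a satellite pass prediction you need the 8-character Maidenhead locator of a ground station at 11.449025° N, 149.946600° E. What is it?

QK41xk37

Shift to the Maidenhead origin (180°W, 90°S): lon 329.94660, lat 101.44903.
Field (20°×10°, letters A–R): 329.94660/20 → 16 → Q, 101.44903/10 → 10 → K; chars QK.
Square (2°×1°, digits 0–9): 9.94660/2 → 4, 1.44903/1 → 1; chars 41.
Subsquare (5′×2.5′, letters a–x): 1.94660/0.0833333 → 23 → x, 0.44903/0.0416667 → 10 → k; chars xk.
Extended square (30″×15″, digits 0–9): 0.02993/0.00833333 → 3, 0.03236/0.00416667 → 7; chars 37.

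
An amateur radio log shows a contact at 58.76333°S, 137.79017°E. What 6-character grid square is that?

PD81vf

Add 180° to longitude and 90° to latitude: 317.7902, 31.2367.
Field (20°×10°, letters A–R): lon ⌊317.7902/20⌋ = 15 → P; lat ⌊31.2367/10⌋ = 3 → D.
Square (2°×1°, digits 0–9): lon ⌊17.7902/2⌋ = 8; lat ⌊1.2367/1⌋ = 1.
Subsquare (5′×2.5′, letters a–x): lon ⌊1.7902/0.0833333⌋ = 21 → v; lat ⌊0.2367/0.0416667⌋ = 5 → f.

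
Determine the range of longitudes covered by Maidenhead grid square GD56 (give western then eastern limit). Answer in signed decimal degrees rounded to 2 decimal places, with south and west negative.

Field G=6, D=3: +6·20° lon, +3·10° lat → SW at lon -60°, lat -60°.
Square 5, 6: +5·2° lon, +6·1° lat → SW at lon -50°, lat -54°.
Cell spans 2° lon × 1° lat.
west -50.00, east -48.00.

-50.00, -48.00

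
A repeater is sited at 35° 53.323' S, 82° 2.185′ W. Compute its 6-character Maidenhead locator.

Add 180° to longitude and 90° to latitude: 97.9636, 54.1113.
Field: 97.9636/20 → 4 → E, 54.1113/10 → 5 → F; chars EF.
Square: 17.9636/2 → 8, 4.1113/1 → 4; chars 84.
Subsquare: 1.9636/0.0833333 → 23 → x, 0.1113/0.0416667 → 2 → c; chars xc.

EF84xc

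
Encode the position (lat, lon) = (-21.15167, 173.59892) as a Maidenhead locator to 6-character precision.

Shift to the Maidenhead origin (180°W, 90°S): lon 353.5989, lat 68.8483.
Field: 353.5989/20 → 17 → R, 68.8483/10 → 6 → G; chars RG.
Square: 13.5989/2 → 6, 8.8483/1 → 8; chars 68.
Subsquare: 1.5989/0.0833333 → 19 → t, 0.8483/0.0416667 → 20 → u; chars tu.

RG68tu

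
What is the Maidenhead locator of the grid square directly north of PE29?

PF20

Latitude square 9; +1 → 10, wraps to 0, carry into field.
Latitude field E = 4; +1 → 5 = F.
The longitude characters are unchanged.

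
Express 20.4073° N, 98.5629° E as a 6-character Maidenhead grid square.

NL90gj

Add 180° to longitude and 90° to latitude: 278.5629, 110.4073.
Field (20°×10°, letters A–R): lon ⌊278.5629/20⌋ = 13 → N; lat ⌊110.4073/10⌋ = 11 → L.
Square (2°×1°, digits 0–9): lon ⌊18.5629/2⌋ = 9; lat ⌊0.4073/1⌋ = 0.
Subsquare (5′×2.5′, letters a–x): lon ⌊0.5629/0.0833333⌋ = 6 → g; lat ⌊0.4073/0.0416667⌋ = 9 → j.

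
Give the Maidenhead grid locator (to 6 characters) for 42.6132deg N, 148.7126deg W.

BN52po

Shift to the Maidenhead origin (180°W, 90°S): lon 31.2874, lat 132.6132.
Field: lon ⌊31.2874/20⌋ = 1 → B; lat ⌊132.6132/10⌋ = 13 → N.
Square: lon ⌊11.2874/2⌋ = 5; lat ⌊2.6132/1⌋ = 2.
Subsquare: lon ⌊1.2874/0.0833333⌋ = 15 → p; lat ⌊0.6132/0.0416667⌋ = 14 → o.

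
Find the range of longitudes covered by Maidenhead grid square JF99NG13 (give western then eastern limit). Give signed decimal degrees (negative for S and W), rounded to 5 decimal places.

Field J=9, F=5: +9·20° lon, +5·10° lat → SW at lon 0°, lat -40°.
Square 9, 9: +9·2° lon, +9·1° lat → SW at lon 18°, lat -31°.
Subsquare n=13, g=6: +13·0.0833333° lon, +6·0.0416667° lat → SW at lon 19.0833°, lat -30.75°.
Extended square 1, 3: +1·0.00833333° lon, +3·0.00416667° lat → SW at lon 19.0917°, lat -30.7375°.
Cell spans 0.00833333° lon × 0.00416667° lat.
west 19.09167, east 19.10000.

19.09167, 19.10000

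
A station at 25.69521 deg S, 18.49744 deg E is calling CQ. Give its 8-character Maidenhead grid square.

JG94fh93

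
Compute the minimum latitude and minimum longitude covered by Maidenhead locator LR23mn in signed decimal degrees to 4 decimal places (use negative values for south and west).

83.5417, 45.0000

Field L=11, R=17: +11·20° lon, +17·10° lat → SW at lon 40°, lat 80°.
Square 2, 3: +2·2° lon, +3·1° lat → SW at lon 44°, lat 83°.
Subsquare m=12, n=13: +12·0.0833333° lon, +13·0.0416667° lat → SW at lon 45°, lat 83.5417°.
latitude 83.5417, longitude 45.0000.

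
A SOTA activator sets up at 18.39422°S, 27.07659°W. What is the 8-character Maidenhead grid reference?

HH61lo05

Shift to the Maidenhead origin (180°W, 90°S): lon 152.92341, lat 71.60578.
Field (20°×10°, letters A–R): 152.92341/20 → 7 → H, 71.60578/10 → 7 → H; chars HH.
Square (2°×1°, digits 0–9): 12.92341/2 → 6, 1.60578/1 → 1; chars 61.
Subsquare (5′×2.5′, letters a–x): 0.92341/0.0833333 → 11 → l, 0.60578/0.0416667 → 14 → o; chars lo.
Extended square (30″×15″, digits 0–9): 0.00674/0.00833333 → 0, 0.02245/0.00416667 → 5; chars 05.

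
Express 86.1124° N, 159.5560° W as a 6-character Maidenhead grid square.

BR06fc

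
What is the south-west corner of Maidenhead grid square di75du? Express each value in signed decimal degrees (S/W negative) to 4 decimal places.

Field D=3, I=8: +3·20° lon, +8·10° lat → SW at lon -120°, lat -10°.
Square 7, 5: +7·2° lon, +5·1° lat → SW at lon -106°, lat -5°.
Subsquare d=3, u=20: +3·0.0833333° lon, +20·0.0416667° lat → SW at lon -105.75°, lat -4.16667°.
latitude -4.1667, longitude -105.7500.

-4.1667, -105.7500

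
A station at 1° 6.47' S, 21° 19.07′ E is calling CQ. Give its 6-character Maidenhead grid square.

KI08pv

Shift to the Maidenhead origin (180°W, 90°S): lon 201.3178, lat 88.8922.
Field (20°×10°, letters A–R): lon ⌊201.3178/20⌋ = 10 → K; lat ⌊88.8922/10⌋ = 8 → I.
Square (2°×1°, digits 0–9): lon ⌊1.3178/2⌋ = 0; lat ⌊8.8922/1⌋ = 8.
Subsquare (5′×2.5′, letters a–x): lon ⌊1.3178/0.0833333⌋ = 15 → p; lat ⌊0.8922/0.0416667⌋ = 21 → v.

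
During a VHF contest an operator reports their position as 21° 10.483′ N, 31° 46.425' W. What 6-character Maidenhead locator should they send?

HL41ce

Shift to the Maidenhead origin (180°W, 90°S): lon 148.2262, lat 111.1747.
Field: 148.2262/20 → 7 → H, 111.1747/10 → 11 → L; chars HL.
Square: 8.2262/2 → 4, 1.1747/1 → 1; chars 41.
Subsquare: 0.2262/0.0833333 → 2 → c, 0.1747/0.0416667 → 4 → e; chars ce.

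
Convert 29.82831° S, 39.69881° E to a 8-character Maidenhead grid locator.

Shift to the Maidenhead origin (180°W, 90°S): lon 219.69881, lat 60.17169.
Field (20°×10°, letters A–R): 219.69881/20 → 10 → K, 60.17169/10 → 6 → G; chars KG.
Square (2°×1°, digits 0–9): 19.69881/2 → 9, 0.17169/1 → 0; chars 90.
Subsquare (5′×2.5′, letters a–x): 1.69881/0.0833333 → 20 → u, 0.17169/0.0416667 → 4 → e; chars ue.
Extended square (30″×15″, digits 0–9): 0.03214/0.00833333 → 3, 0.00502/0.00416667 → 1; chars 31.

KG90ue31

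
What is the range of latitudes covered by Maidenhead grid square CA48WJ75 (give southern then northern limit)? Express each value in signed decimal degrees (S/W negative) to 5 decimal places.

Field C=2, A=0: +2·20° lon, +0·10° lat → SW at lon -140°, lat -90°.
Square 4, 8: +4·2° lon, +8·1° lat → SW at lon -132°, lat -82°.
Subsquare w=22, j=9: +22·0.0833333° lon, +9·0.0416667° lat → SW at lon -130.167°, lat -81.625°.
Extended square 7, 5: +7·0.00833333° lon, +5·0.00416667° lat → SW at lon -130.108°, lat -81.6042°.
Cell spans 0.00833333° lon × 0.00416667° lat.
south -81.60417, north -81.60000.

-81.60417, -81.60000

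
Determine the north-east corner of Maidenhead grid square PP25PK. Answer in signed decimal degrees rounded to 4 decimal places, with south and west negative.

Field P=15, P=15: +15·20° lon, +15·10° lat → SW at lon 120°, lat 60°.
Square 2, 5: +2·2° lon, +5·1° lat → SW at lon 124°, lat 65°.
Subsquare p=15, k=10: +15·0.0833333° lon, +10·0.0416667° lat → SW at lon 125.25°, lat 65.4167°.
Cell spans 0.0833333° lon × 0.0416667° lat. NE corner is SW corner plus one full cell.
latitude 65.4583, longitude 125.3333.

65.4583, 125.3333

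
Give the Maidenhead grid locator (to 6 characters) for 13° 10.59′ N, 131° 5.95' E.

PK53ne

Offset from 180°W / 90°S: lon 311.0992°, lat 103.1765°.
Field: 311.0992/20 → 15 → P, 103.1765/10 → 10 → K; chars PK.
Square: 11.0992/2 → 5, 3.1765/1 → 3; chars 53.
Subsquare: 1.0992/0.0833333 → 13 → n, 0.1765/0.0416667 → 4 → e; chars ne.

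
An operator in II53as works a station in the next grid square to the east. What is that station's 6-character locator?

II53bs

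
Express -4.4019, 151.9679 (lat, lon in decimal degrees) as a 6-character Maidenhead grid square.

QI55xo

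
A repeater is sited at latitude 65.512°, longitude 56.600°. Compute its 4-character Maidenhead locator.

Shift to the Maidenhead origin (180°W, 90°S): lon 236.60, lat 155.51.
Field: lon ⌊236.60/20⌋ = 11 → L; lat ⌊155.51/10⌋ = 15 → P.
Square: lon ⌊16.60/2⌋ = 8; lat ⌊5.51/1⌋ = 5.

LP85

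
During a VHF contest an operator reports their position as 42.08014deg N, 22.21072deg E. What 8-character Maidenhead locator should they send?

KN12cb59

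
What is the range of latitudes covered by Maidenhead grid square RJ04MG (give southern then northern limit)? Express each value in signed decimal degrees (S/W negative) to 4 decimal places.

4.2500, 4.2917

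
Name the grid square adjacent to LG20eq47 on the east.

Longitude extended square 4; +1 → 5.
The latitude characters are unchanged.

LG20eq57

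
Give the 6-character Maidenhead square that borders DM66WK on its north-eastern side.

Longitude subsquare w = 22; +1 → 23 = x.
Latitude subsquare k = 10; +1 → 11 = l.

DM66xl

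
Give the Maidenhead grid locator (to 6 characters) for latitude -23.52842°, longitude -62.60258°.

Add 180° to longitude and 90° to latitude: 117.3974, 66.4716.
Field: lon ⌊117.3974/20⌋ = 5 → F; lat ⌊66.4716/10⌋ = 6 → G.
Square: lon ⌊17.3974/2⌋ = 8; lat ⌊6.4716/1⌋ = 6.
Subsquare: lon ⌊1.3974/0.0833333⌋ = 16 → q; lat ⌊0.4716/0.0416667⌋ = 11 → l.

FG86ql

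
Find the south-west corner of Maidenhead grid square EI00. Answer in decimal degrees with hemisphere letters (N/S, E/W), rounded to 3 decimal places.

10.000° S, 100.000° W

Field E=4, I=8: +4·20° lon, +8·10° lat → SW at lon -100°, lat -10°.
Square 0, 0: +0·2° lon, +0·1° lat → SW at lon -100°, lat -10°.
latitude 10.000° S, longitude 100.000° W.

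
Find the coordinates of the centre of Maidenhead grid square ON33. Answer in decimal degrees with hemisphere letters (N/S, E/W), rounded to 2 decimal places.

43.50° N, 107.00° E

Field O=14, N=13: +14·20° lon, +13·10° lat → SW at lon 100°, lat 40°.
Square 3, 3: +3·2° lon, +3·1° lat → SW at lon 106°, lat 43°.
Cell spans 2° lon × 1° lat. Centre is SW corner plus half of each.
latitude 43.50° N, longitude 107.00° E.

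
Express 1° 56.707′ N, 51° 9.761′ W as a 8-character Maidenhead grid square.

Add 180° to longitude and 90° to latitude: 128.83732, 91.94512.
Field: lon ⌊128.83732/20⌋ = 6 → G; lat ⌊91.94512/10⌋ = 9 → J.
Square: lon ⌊8.83732/2⌋ = 4; lat ⌊1.94512/1⌋ = 1.
Subsquare: lon ⌊0.83732/0.0833333⌋ = 10 → k; lat ⌊0.94512/0.0416667⌋ = 22 → w.
Extended square: lon ⌊0.00398/0.00833333⌋ = 0; lat ⌊0.02845/0.00416667⌋ = 6.

GJ41kw06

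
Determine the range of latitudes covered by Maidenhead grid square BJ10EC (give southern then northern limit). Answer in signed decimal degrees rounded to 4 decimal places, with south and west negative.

Field B=1, J=9: +1·20° lon, +9·10° lat → SW at lon -160°, lat 0°.
Square 1, 0: +1·2° lon, +0·1° lat → SW at lon -158°, lat 0°.
Subsquare e=4, c=2: +4·0.0833333° lon, +2·0.0416667° lat → SW at lon -157.667°, lat 0.0833333°.
Cell spans 0.0833333° lon × 0.0416667° lat.
south 0.0833, north 0.1250.

0.0833, 0.1250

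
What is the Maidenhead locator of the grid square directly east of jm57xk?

JM67ak

Longitude subsquare x = 23; +1 → 24, wraps to 0 = a, carry into square.
Longitude square 5; +1 → 6.
The latitude characters are unchanged.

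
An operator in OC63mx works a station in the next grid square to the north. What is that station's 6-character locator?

OC64ma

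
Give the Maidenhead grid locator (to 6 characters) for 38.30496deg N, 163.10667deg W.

Shift to the Maidenhead origin (180°W, 90°S): lon 16.8933, lat 128.3050.
Field: 16.8933/20 → 0 → A, 128.3050/10 → 12 → M; chars AM.
Square: 16.8933/2 → 8, 8.3050/1 → 8; chars 88.
Subsquare: 0.8933/0.0833333 → 10 → k, 0.3050/0.0416667 → 7 → h; chars kh.

AM88kh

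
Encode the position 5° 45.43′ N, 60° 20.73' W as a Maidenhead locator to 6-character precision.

Add 180° to longitude and 90° to latitude: 119.6545, 95.7572.
Field: 119.6545/20 → 5 → F, 95.7572/10 → 9 → J; chars FJ.
Square: 19.6545/2 → 9, 5.7572/1 → 5; chars 95.
Subsquare: 1.6545/0.0833333 → 19 → t, 0.7572/0.0416667 → 18 → s; chars ts.

FJ95ts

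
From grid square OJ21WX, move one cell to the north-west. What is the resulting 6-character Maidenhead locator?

Longitude subsquare w = 22; −1 → 21 = v.
Latitude subsquare x = 23; +1 → 24, wraps to 0 = a, carry into square.
Latitude square 1; +1 → 2.

OJ22va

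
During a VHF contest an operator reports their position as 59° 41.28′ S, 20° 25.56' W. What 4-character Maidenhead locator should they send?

HD90

Add 180° to longitude and 90° to latitude: 159.57, 30.31.
Field (20°×10°, letters A–R): 159.57/20 → 7 → H, 30.31/10 → 3 → D; chars HD.
Square (2°×1°, digits 0–9): 19.57/2 → 9, 0.31/1 → 0; chars 90.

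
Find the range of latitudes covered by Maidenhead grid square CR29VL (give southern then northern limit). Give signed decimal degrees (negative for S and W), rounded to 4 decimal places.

89.4583, 89.5000

Field C=2, R=17: +2·20° lon, +17·10° lat → SW at lon -140°, lat 80°.
Square 2, 9: +2·2° lon, +9·1° lat → SW at lon -136°, lat 89°.
Subsquare v=21, l=11: +21·0.0833333° lon, +11·0.0416667° lat → SW at lon -134.25°, lat 89.4583°.
Cell spans 0.0833333° lon × 0.0416667° lat.
south 89.4583, north 89.5000.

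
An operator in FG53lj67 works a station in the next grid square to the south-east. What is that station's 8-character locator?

FG53lj76

Longitude extended square 6; +1 → 7.
Latitude extended square 7; −1 → 6.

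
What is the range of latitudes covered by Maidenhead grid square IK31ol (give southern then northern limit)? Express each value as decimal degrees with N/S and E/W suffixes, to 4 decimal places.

11.4583° N, 11.5000° N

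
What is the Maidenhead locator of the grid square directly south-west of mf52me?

MF52ld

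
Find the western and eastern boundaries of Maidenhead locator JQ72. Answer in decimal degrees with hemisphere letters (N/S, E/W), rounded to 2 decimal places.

Field J=9, Q=16: +9·20° lon, +16·10° lat → SW at lon 0°, lat 70°.
Square 7, 2: +7·2° lon, +2·1° lat → SW at lon 14°, lat 72°.
Cell spans 2° lon × 1° lat.
west 14.00° E, east 16.00° E.

14.00° E, 16.00° E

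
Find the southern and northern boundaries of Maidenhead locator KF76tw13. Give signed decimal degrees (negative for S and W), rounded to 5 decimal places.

-33.07083, -33.06667

Field K=10, F=5: +10·20° lon, +5·10° lat → SW at lon 20°, lat -40°.
Square 7, 6: +7·2° lon, +6·1° lat → SW at lon 34°, lat -34°.
Subsquare t=19, w=22: +19·0.0833333° lon, +22·0.0416667° lat → SW at lon 35.5833°, lat -33.0833°.
Extended square 1, 3: +1·0.00833333° lon, +3·0.00416667° lat → SW at lon 35.5917°, lat -33.0708°.
Cell spans 0.00833333° lon × 0.00416667° lat.
south -33.07083, north -33.06667.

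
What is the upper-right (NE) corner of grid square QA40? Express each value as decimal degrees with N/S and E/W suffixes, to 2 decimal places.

Field Q=16, A=0: +16·20° lon, +0·10° lat → SW at lon 140°, lat -90°.
Square 4, 0: +4·2° lon, +0·1° lat → SW at lon 148°, lat -90°.
Cell spans 2° lon × 1° lat. NE corner is SW corner plus one full cell.
latitude 89.00° S, longitude 150.00° E.

89.00° S, 150.00° E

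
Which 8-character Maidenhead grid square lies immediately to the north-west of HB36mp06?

Longitude extended square 0; −1 → -1, wraps to 9, carry into subsquare.
Longitude subsquare m = 12; −1 → 11 = l.
Latitude extended square 6; +1 → 7.

HB36lp97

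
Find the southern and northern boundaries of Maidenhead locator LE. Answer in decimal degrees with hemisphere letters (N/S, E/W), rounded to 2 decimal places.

50.00° S, 40.00° S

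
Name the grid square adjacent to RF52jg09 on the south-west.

RF52ig98

Longitude extended square 0; −1 → -1, wraps to 9, carry into subsquare.
Longitude subsquare j = 9; −1 → 8 = i.
Latitude extended square 9; −1 → 8.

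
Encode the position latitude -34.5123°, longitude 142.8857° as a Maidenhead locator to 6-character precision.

QF15kl

Shift to the Maidenhead origin (180°W, 90°S): lon 322.8857, lat 55.4877.
Field: lon ⌊322.8857/20⌋ = 16 → Q; lat ⌊55.4877/10⌋ = 5 → F.
Square: lon ⌊2.8857/2⌋ = 1; lat ⌊5.4877/1⌋ = 5.
Subsquare: lon ⌊0.8857/0.0833333⌋ = 10 → k; lat ⌊0.4877/0.0416667⌋ = 11 → l.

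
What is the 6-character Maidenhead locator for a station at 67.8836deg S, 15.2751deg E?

JC72pc

Shift to the Maidenhead origin (180°W, 90°S): lon 195.2751, lat 22.1164.
Field: 195.2751/20 → 9 → J, 22.1164/10 → 2 → C; chars JC.
Square: 15.2751/2 → 7, 2.1164/1 → 2; chars 72.
Subsquare: 1.2751/0.0833333 → 15 → p, 0.1164/0.0416667 → 2 → c; chars pc.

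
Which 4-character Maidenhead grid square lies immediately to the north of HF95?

Latitude square 5; +1 → 6.
The longitude characters are unchanged.

HF96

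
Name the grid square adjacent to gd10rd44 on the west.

GD10rd34

Longitude extended square 4; −1 → 3.
The latitude characters are unchanged.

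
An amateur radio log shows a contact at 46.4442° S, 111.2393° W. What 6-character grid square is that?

DE43jn

Add 180° to longitude and 90° to latitude: 68.7607, 43.5558.
Field (20°×10°, letters A–R): lon ⌊68.7607/20⌋ = 3 → D; lat ⌊43.5558/10⌋ = 4 → E.
Square (2°×1°, digits 0–9): lon ⌊8.7607/2⌋ = 4; lat ⌊3.5558/1⌋ = 3.
Subsquare (5′×2.5′, letters a–x): lon ⌊0.7607/0.0833333⌋ = 9 → j; lat ⌊0.5558/0.0416667⌋ = 13 → n.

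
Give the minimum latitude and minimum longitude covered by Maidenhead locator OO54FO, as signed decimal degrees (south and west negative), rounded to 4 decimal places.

54.5833, 110.4167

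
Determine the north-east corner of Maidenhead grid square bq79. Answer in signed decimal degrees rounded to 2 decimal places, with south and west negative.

80.00, -144.00

Field B=1, Q=16: +1·20° lon, +16·10° lat → SW at lon -160°, lat 70°.
Square 7, 9: +7·2° lon, +9·1° lat → SW at lon -146°, lat 79°.
Cell spans 2° lon × 1° lat. NE corner is SW corner plus one full cell.
latitude 80.00, longitude -144.00.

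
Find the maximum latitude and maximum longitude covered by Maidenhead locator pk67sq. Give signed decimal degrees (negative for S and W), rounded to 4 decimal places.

17.7083, 133.5833

Field P=15, K=10: +15·20° lon, +10·10° lat → SW at lon 120°, lat 10°.
Square 6, 7: +6·2° lon, +7·1° lat → SW at lon 132°, lat 17°.
Subsquare s=18, q=16: +18·0.0833333° lon, +16·0.0416667° lat → SW at lon 133.5°, lat 17.6667°.
Cell spans 0.0833333° lon × 0.0416667° lat. NE corner is SW corner plus one full cell.
latitude 17.7083, longitude 133.5833.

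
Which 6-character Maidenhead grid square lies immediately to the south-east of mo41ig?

Longitude subsquare i = 8; +1 → 9 = j.
Latitude subsquare g = 6; −1 → 5 = f.

MO41jf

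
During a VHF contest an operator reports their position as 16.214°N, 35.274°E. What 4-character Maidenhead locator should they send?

Add 180° to longitude and 90° to latitude: 215.27, 106.21.
Field (20°×10°, letters A–R): lon ⌊215.27/20⌋ = 10 → K; lat ⌊106.21/10⌋ = 10 → K.
Square (2°×1°, digits 0–9): lon ⌊15.27/2⌋ = 7; lat ⌊6.21/1⌋ = 6.

KK76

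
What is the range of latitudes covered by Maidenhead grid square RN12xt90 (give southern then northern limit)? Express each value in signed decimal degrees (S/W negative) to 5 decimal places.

42.79167, 42.79583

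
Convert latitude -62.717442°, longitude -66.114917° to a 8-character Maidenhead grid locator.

FC67wg67

Add 180° to longitude and 90° to latitude: 113.88508, 27.28256.
Field: 113.88508/20 → 5 → F, 27.28256/10 → 2 → C; chars FC.
Square: 13.88508/2 → 6, 7.28256/1 → 7; chars 67.
Subsquare: 1.88508/0.0833333 → 22 → w, 0.28256/0.0416667 → 6 → g; chars wg.
Extended square: 0.05175/0.00833333 → 6, 0.03256/0.00416667 → 7; chars 67.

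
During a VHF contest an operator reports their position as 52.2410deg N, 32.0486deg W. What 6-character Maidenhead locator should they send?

HO32xf

Shift to the Maidenhead origin (180°W, 90°S): lon 147.9514, lat 142.2410.
Field (20°×10°, letters A–R): lon ⌊147.9514/20⌋ = 7 → H; lat ⌊142.2410/10⌋ = 14 → O.
Square (2°×1°, digits 0–9): lon ⌊7.9514/2⌋ = 3; lat ⌊2.2410/1⌋ = 2.
Subsquare (5′×2.5′, letters a–x): lon ⌊1.9514/0.0833333⌋ = 23 → x; lat ⌊0.2410/0.0416667⌋ = 5 → f.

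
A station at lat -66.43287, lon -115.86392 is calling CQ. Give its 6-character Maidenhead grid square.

Add 180° to longitude and 90° to latitude: 64.1361, 23.5671.
Field: 64.1361/20 → 3 → D, 23.5671/10 → 2 → C; chars DC.
Square: 4.1361/2 → 2, 3.5671/1 → 3; chars 23.
Subsquare: 0.1361/0.0833333 → 1 → b, 0.5671/0.0416667 → 13 → n; chars bn.

DC23bn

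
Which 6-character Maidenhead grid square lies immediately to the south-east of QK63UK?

QK63vj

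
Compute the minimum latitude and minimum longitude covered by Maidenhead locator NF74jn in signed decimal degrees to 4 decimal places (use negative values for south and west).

Field N=13, F=5: +13·20° lon, +5·10° lat → SW at lon 80°, lat -40°.
Square 7, 4: +7·2° lon, +4·1° lat → SW at lon 94°, lat -36°.
Subsquare j=9, n=13: +9·0.0833333° lon, +13·0.0416667° lat → SW at lon 94.75°, lat -35.4583°.
latitude -35.4583, longitude 94.7500.

-35.4583, 94.7500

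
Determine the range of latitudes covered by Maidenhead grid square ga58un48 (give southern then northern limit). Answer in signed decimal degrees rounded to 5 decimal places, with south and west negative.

-81.42500, -81.42083

Field G=6, A=0: +6·20° lon, +0·10° lat → SW at lon -60°, lat -90°.
Square 5, 8: +5·2° lon, +8·1° lat → SW at lon -50°, lat -82°.
Subsquare u=20, n=13: +20·0.0833333° lon, +13·0.0416667° lat → SW at lon -48.3333°, lat -81.4583°.
Extended square 4, 8: +4·0.00833333° lon, +8·0.00416667° lat → SW at lon -48.3°, lat -81.425°.
Cell spans 0.00833333° lon × 0.00416667° lat.
south -81.42500, north -81.42083.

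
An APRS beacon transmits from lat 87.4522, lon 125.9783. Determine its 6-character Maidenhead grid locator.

PR27xk

Add 180° to longitude and 90° to latitude: 305.9783, 177.4522.
Field (20°×10°, letters A–R): 305.9783/20 → 15 → P, 177.4522/10 → 17 → R; chars PR.
Square (2°×1°, digits 0–9): 5.9783/2 → 2, 7.4522/1 → 7; chars 27.
Subsquare (5′×2.5′, letters a–x): 1.9783/0.0833333 → 23 → x, 0.4522/0.0416667 → 10 → k; chars xk.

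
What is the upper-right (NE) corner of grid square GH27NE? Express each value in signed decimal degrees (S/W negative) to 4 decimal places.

-12.7917, -54.8333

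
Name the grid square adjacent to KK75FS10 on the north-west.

KK75fs01

Longitude extended square 1; −1 → 0.
Latitude extended square 0; +1 → 1.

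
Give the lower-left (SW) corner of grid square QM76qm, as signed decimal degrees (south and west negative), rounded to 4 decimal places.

36.5000, 155.3333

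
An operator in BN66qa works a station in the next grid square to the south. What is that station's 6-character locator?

BN65qx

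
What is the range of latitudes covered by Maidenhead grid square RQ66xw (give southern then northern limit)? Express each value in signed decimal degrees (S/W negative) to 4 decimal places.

76.9167, 76.9583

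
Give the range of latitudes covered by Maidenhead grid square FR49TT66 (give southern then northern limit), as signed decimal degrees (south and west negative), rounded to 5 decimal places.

89.81667, 89.82083

Field F=5, R=17: +5·20° lon, +17·10° lat → SW at lon -80°, lat 80°.
Square 4, 9: +4·2° lon, +9·1° lat → SW at lon -72°, lat 89°.
Subsquare t=19, t=19: +19·0.0833333° lon, +19·0.0416667° lat → SW at lon -70.4167°, lat 89.7917°.
Extended square 6, 6: +6·0.00833333° lon, +6·0.00416667° lat → SW at lon -70.3667°, lat 89.8167°.
Cell spans 0.00833333° lon × 0.00416667° lat.
south 89.81667, north 89.82083.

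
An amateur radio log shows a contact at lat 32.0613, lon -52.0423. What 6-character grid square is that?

Offset from 180°W / 90°S: lon 127.9577°, lat 122.0613°.
Field: lon ⌊127.9577/20⌋ = 6 → G; lat ⌊122.0613/10⌋ = 12 → M.
Square: lon ⌊7.9577/2⌋ = 3; lat ⌊2.0613/1⌋ = 2.
Subsquare: lon ⌊1.9577/0.0833333⌋ = 23 → x; lat ⌊0.0613/0.0416667⌋ = 1 → b.

GM32xb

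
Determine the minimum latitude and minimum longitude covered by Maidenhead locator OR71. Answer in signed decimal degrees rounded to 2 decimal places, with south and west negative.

Field O=14, R=17: +14·20° lon, +17·10° lat → SW at lon 100°, lat 80°.
Square 7, 1: +7·2° lon, +1·1° lat → SW at lon 114°, lat 81°.
latitude 81.00, longitude 114.00.

81.00, 114.00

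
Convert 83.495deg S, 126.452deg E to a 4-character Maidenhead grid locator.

PA36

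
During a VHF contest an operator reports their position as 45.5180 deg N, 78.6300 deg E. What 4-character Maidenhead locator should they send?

MN95

Shift to the Maidenhead origin (180°W, 90°S): lon 258.63, lat 135.52.
Field: lon ⌊258.63/20⌋ = 12 → M; lat ⌊135.52/10⌋ = 13 → N.
Square: lon ⌊18.63/2⌋ = 9; lat ⌊5.52/1⌋ = 5.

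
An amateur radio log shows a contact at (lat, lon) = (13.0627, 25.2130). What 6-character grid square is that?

Offset from 180°W / 90°S: lon 205.2130°, lat 103.0627°.
Field: lon ⌊205.2130/20⌋ = 10 → K; lat ⌊103.0627/10⌋ = 10 → K.
Square: lon ⌊5.2130/2⌋ = 2; lat ⌊3.0627/1⌋ = 3.
Subsquare: lon ⌊1.2130/0.0833333⌋ = 14 → o; lat ⌊0.0627/0.0416667⌋ = 1 → b.

KK23ob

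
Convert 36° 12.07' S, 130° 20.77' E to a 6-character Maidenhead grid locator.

PF53et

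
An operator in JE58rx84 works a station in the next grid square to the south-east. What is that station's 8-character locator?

JE58rx93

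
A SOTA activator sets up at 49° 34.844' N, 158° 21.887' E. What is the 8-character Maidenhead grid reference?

QN99en39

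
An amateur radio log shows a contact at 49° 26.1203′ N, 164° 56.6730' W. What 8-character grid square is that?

AN79mk64

Offset from 180°W / 90°S: lon 15.05545°, lat 139.43534°.
Field (20°×10°, letters A–R): lon ⌊15.05545/20⌋ = 0 → A; lat ⌊139.43534/10⌋ = 13 → N.
Square (2°×1°, digits 0–9): lon ⌊15.05545/2⌋ = 7; lat ⌊9.43534/1⌋ = 9.
Subsquare (5′×2.5′, letters a–x): lon ⌊1.05545/0.0833333⌋ = 12 → m; lat ⌊0.43534/0.0416667⌋ = 10 → k.
Extended square (30″×15″, digits 0–9): lon ⌊0.05545/0.00833333⌋ = 6; lat ⌊0.01867/0.00416667⌋ = 4.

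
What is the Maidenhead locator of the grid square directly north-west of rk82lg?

Longitude subsquare l = 11; −1 → 10 = k.
Latitude subsquare g = 6; +1 → 7 = h.

RK82kh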